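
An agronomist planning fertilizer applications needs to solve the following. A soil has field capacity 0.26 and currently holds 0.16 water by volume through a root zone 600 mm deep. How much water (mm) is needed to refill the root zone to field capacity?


SMD = (FC - theta) * D
    = (0.26 - 0.16) * 600
    = 0.100 * 600
    = 60 mm


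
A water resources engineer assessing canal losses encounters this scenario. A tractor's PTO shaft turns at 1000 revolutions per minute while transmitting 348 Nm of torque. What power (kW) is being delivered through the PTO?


P = 2*pi*n*T / 60000
  = 2*pi * 1000 * 348 / 60000
  = 2186548.49 / 60000
  = 36.44 kW


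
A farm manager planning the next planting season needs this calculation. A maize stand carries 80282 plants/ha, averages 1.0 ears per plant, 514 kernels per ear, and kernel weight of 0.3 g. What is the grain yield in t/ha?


Y = density * ears * kernels * kw
  = 80282 * 1.0 * 514 * 0.3 g/ha
  = 12379484.40 g/ha
  = 12379.48 kg/ha = 12.38 t/ha


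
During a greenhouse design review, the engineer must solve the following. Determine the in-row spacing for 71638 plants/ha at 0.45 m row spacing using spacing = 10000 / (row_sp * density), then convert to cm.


spacing = 10000 / (row_sp * density)
        = 10000 / (0.45 * 71638)
        = 10000 / 32237.10
        = 0.31020 m = 31.02 cm


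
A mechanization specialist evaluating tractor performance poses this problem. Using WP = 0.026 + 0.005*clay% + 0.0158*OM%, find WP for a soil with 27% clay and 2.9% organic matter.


WP = 0.026 + 0.005*27 + 0.0158*2.9
   = 0.026 + 0.1350 + 0.0458
   = 0.2068


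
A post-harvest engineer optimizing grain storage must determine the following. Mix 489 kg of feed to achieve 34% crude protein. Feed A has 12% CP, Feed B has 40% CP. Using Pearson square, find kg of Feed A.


parts_A = CP_b - target = 40 - 34 = 6
parts_B = target - CP_a = 34 - 12 = 22
total_parts = 6 + 22 = 28
Feed A = 489 * 6 / 28 = 104.79 kg
Feed B = 489 * 22 / 28 = 384.21 kg

104.79 kg


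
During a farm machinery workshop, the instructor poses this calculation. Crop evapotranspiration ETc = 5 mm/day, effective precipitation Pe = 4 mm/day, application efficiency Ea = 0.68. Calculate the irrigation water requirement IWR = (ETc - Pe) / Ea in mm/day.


IWR = (ETc - Pe) / Ea
    = (5 - 4) / 0.68
    = 1 / 0.68
    = 1.47 mm/day


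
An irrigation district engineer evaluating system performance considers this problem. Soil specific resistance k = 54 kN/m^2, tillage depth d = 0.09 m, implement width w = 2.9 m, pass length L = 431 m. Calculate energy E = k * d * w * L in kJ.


E = k * d * w * L
  = 54 * 0.09 * 2.9 * 431
  = 6074.51 kJ


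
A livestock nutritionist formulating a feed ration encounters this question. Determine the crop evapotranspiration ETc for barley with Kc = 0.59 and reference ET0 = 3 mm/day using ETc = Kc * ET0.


ETc = Kc * ET0
    = 0.59 * 3
    = 1.77 mm/day


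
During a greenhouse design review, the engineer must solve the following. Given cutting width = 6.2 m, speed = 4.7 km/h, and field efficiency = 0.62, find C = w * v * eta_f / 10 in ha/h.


C = w * v * eta_f / 10
  = 6.2 * 4.7 * 0.62 / 10
  = 18.07 / 10
  = 1.81 ha/h


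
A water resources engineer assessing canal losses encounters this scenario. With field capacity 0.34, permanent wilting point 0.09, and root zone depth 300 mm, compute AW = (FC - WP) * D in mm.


AW = (FC - WP) * D
   = (0.34 - 0.09) * 300
   = 0.25 * 300
   = 75 mm


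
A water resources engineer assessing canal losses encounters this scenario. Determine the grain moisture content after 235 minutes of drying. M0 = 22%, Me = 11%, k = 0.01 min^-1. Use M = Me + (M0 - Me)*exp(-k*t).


M = Me + (M0 - Me) * e^(-k*t)
  = 11 + (22 - 11) * e^(-0.01*235)
  = 11 + 11 * e^(-2.350)
  = 11 + 11 * 0.09537
  = 11 + 1.0491
  = 12.05%


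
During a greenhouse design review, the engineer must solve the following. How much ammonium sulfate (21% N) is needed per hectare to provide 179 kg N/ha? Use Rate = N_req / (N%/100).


Rate = N_required / (N_content / 100)
     = 179 / (21 / 100)
     = 179 / 0.21
     = 852.38 kg/ha


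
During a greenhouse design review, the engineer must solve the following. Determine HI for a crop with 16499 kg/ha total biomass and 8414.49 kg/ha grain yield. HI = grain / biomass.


HI = grain_yield / biomass
   = 8414.49 / 16499
   = 0.51


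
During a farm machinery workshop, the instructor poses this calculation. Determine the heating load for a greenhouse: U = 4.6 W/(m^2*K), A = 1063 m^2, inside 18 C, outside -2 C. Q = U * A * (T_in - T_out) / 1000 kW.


dT = 18 - (-2) = 20 K
Q = U * A * dT
  = 4.6 * 1063 * 20
  = 97796 W = 97.80 kW


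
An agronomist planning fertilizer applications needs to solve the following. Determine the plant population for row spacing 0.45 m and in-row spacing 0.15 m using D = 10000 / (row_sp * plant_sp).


D = 10000 / (row_sp * plant_sp)
  = 10000 / (0.45 * 0.15)
  = 10000 / 0.0675
  = 148148.15 plants/ha


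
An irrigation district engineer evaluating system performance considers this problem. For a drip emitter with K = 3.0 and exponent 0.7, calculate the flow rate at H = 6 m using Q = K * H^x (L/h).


Q = K * H^x
  = 3.0 * 6^0.7
  = 3.0 * 3.5051
  = 10.52 L/h


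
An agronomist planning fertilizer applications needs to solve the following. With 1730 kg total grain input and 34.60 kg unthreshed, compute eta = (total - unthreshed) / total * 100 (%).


eta = (total - unthreshed) / total * 100
    = (1730 - 34.60) / 1730 * 100
    = 1695.40 / 1730 * 100
    = 98%


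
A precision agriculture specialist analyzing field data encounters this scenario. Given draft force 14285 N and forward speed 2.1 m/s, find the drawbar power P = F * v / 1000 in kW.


P = F * v / 1000
  = 14285 * 2.1 / 1000
  = 29998.50 / 1000
  = 30.00 kW


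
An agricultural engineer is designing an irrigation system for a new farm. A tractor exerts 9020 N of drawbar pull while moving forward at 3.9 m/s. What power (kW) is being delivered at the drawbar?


P = F * v / 1000
  = 9020 * 3.9 / 1000
  = 35178 / 1000
  = 35.18 kW


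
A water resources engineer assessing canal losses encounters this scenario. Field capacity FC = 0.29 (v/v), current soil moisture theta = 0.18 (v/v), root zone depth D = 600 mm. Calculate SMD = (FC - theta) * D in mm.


SMD = (FC - theta) * D
    = (0.29 - 0.18) * 600
    = 0.110 * 600
    = 66 mm


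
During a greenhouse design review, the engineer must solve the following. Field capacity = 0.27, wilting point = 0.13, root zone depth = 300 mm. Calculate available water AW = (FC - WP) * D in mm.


AW = (FC - WP) * D
   = (0.27 - 0.13) * 300
   = 0.14 * 300
   = 42 mm


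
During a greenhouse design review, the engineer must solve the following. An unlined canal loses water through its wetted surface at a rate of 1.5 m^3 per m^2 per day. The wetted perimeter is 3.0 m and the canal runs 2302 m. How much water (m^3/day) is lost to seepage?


S = C * P * L
  = 1.5 * 3.0 * 2302
  = 10359 m^3/day


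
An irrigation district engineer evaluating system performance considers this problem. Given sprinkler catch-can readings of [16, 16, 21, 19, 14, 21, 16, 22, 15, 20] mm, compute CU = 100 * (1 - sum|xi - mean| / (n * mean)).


xbar = 180 / 10 = 18
sum|xi - xbar| = 26
CU = 100 * (1 - 26 / (10 * 18))
   = 100 * (1 - 0.1444)
   = 85.56%


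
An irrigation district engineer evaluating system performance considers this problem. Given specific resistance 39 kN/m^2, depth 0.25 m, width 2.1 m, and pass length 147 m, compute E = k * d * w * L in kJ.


E = k * d * w * L
  = 39 * 0.25 * 2.1 * 147
  = 3009.83 kJ


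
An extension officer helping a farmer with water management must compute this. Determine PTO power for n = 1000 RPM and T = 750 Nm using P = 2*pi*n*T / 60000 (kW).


P = 2*pi*n*T / 60000
  = 2*pi * 1000 * 750 / 60000
  = 4712388.98 / 60000
  = 78.54 kW


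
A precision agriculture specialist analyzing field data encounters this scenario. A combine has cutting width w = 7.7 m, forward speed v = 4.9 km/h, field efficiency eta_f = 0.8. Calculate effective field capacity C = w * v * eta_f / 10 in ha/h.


C = w * v * eta_f / 10
  = 7.7 * 4.9 * 0.8 / 10
  = 30.18 / 10
  = 3.02 ha/h


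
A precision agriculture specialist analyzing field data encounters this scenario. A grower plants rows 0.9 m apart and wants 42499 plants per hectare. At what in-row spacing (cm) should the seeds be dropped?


spacing = 10000 / (row_sp * density)
        = 10000 / (0.9 * 42499)
        = 10000 / 38249.10
        = 0.26144 m = 26.14 cm


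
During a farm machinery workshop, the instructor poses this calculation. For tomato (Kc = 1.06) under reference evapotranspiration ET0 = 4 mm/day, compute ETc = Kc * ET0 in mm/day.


ETc = Kc * ET0
    = 1.06 * 4
    = 4.24 mm/day


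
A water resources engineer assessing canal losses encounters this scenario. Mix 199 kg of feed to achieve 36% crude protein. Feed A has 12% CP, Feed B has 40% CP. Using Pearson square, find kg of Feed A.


parts_A = CP_b - target = 40 - 36 = 4
parts_B = target - CP_a = 36 - 12 = 24
total_parts = 4 + 24 = 28
Feed A = 199 * 4 / 28 = 28.43 kg
Feed B = 199 * 24 / 28 = 170.57 kg

28.43 kg


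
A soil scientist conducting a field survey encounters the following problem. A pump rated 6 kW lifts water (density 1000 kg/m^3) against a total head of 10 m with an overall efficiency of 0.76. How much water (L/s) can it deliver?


Q = (P * 1000 * eta) / (rho * g * H)
  = (6 * 1000 * 0.76) / (1000 * 9.81 * 10)
  = 4560 / 98100
  = 0.04648 m^3/s = 46.48 L/s


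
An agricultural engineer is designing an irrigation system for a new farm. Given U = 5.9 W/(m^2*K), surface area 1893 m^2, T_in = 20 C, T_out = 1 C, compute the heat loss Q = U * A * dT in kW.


dT = 20 - (1) = 19 K
Q = U * A * dT
  = 5.9 * 1893 * 19
  = 212205.30 W = 212.21 kW


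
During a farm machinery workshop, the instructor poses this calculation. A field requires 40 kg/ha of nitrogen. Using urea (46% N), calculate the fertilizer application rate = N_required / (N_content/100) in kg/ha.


Rate = N_required / (N_content / 100)
     = 40 / (46 / 100)
     = 40 / 0.46
     = 86.96 kg/ha


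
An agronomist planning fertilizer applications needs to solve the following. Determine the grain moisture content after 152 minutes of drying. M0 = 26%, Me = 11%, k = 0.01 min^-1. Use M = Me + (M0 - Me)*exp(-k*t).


M = Me + (M0 - Me) * e^(-k*t)
  = 11 + (26 - 11) * e^(-0.01*152)
  = 11 + 15 * e^(-1.520)
  = 11 + 15 * 0.21871
  = 11 + 3.2807
  = 14.28%


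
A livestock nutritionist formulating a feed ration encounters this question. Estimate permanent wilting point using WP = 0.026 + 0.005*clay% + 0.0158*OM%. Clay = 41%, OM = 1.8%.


WP = 0.026 + 0.005*41 + 0.0158*1.8
   = 0.026 + 0.2050 + 0.0284
   = 0.2594


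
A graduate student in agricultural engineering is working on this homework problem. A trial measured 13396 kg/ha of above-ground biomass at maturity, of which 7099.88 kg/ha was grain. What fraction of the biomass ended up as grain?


HI = grain_yield / biomass
   = 7099.88 / 13396
   = 0.53


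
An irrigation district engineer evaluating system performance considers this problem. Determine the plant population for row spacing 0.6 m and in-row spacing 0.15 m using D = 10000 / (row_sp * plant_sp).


D = 10000 / (row_sp * plant_sp)
  = 10000 / (0.6 * 0.15)
  = 10000 / 0.0900
  = 111111.11 plants/ha


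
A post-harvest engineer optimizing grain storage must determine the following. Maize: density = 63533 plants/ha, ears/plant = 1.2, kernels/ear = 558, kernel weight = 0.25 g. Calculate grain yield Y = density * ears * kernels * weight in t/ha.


Y = density * ears * kernels * kw
  = 63533 * 1.2 * 558 * 0.25 g/ha
  = 10635424.20 g/ha
  = 10635.42 kg/ha = 10.64 t/ha


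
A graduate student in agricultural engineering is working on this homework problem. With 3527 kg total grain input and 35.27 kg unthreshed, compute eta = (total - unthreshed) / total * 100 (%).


eta = (total - unthreshed) / total * 100
    = (3527 - 35.27) / 3527 * 100
    = 3491.73 / 3527 * 100
    = 99%


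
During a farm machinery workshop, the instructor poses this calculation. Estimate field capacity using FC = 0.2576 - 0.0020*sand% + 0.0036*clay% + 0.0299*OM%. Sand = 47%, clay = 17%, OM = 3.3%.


FC = 0.2576 - 0.0020*47 + 0.0036*17 + 0.0299*3.3
   = 0.2576 - 0.0940 + 0.0612 + 0.0987
   = 0.3235


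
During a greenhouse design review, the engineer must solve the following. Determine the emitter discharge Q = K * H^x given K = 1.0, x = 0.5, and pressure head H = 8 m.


Q = K * H^x
  = 1.0 * 8^0.5
  = 1.0 * 2.8284
  = 2.83 L/h


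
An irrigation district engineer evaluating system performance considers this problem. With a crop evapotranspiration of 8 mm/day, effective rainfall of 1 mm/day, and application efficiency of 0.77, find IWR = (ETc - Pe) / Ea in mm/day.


IWR = (ETc - Pe) / Ea
    = (8 - 1) / 0.77
    = 7 / 0.77
    = 9.09 mm/day


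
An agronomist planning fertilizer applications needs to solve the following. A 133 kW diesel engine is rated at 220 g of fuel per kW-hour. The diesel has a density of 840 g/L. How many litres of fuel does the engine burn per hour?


FC = P * BSFC / rho_fuel
   = 133 * 220 / 840
   = 29260 / 840
   = 34.83 L/h


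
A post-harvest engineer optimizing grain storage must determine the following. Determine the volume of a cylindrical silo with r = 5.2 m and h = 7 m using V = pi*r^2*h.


V = pi * r^2 * h
  = pi * 5.2^2 * 7
  = pi * 27.04 * 7
  = 594.64 m^3


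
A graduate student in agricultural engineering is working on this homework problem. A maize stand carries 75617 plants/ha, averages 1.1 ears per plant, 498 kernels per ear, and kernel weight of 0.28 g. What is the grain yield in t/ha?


Y = density * ears * kernels * kw
  = 75617 * 1.1 * 498 * 0.28 g/ha
  = 11598437.93 g/ha
  = 11598.44 kg/ha = 11.60 t/ha


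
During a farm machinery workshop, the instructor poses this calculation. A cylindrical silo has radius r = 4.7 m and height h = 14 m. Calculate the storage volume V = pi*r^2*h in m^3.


V = pi * r^2 * h
  = pi * 4.7^2 * 14
  = pi * 22.09 * 14
  = 971.57 m^3


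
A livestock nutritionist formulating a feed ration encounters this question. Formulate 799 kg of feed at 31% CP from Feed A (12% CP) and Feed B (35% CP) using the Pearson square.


parts_A = CP_b - target = 35 - 31 = 4
parts_B = target - CP_a = 31 - 12 = 19
total_parts = 4 + 19 = 23
Feed A = 799 * 4 / 23 = 138.96 kg
Feed B = 799 * 19 / 23 = 660.04 kg

138.96 kg


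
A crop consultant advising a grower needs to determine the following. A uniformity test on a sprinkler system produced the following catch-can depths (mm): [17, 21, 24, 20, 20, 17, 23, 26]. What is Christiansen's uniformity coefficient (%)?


xbar = 168 / 8 = 21
sum|xi - xbar| = 20
CU = 100 * (1 - 20 / (8 * 21))
   = 100 * (1 - 0.1190)
   = 88.10%


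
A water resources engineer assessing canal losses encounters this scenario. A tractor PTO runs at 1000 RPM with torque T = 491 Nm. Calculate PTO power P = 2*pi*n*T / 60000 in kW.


P = 2*pi*n*T / 60000
  = 2*pi * 1000 * 491 / 60000
  = 3085043.99 / 60000
  = 51.42 kW


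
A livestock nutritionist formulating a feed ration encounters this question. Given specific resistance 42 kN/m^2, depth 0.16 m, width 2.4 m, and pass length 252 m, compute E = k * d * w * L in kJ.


E = k * d * w * L
  = 42 * 0.16 * 2.4 * 252
  = 4064.26 kJ


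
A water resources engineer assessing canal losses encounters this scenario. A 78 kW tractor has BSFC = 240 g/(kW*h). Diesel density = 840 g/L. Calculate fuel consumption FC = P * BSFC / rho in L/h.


FC = P * BSFC / rho_fuel
   = 78 * 240 / 840
   = 18720 / 840
   = 22.29 L/h


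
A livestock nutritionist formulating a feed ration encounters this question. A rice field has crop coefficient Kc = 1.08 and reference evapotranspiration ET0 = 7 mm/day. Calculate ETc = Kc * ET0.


ETc = Kc * ET0
    = 1.08 * 7
    = 7.56 mm/day


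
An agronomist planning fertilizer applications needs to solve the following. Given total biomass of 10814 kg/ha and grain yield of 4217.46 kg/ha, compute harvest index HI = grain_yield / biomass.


HI = grain_yield / biomass
   = 4217.46 / 10814
   = 0.39


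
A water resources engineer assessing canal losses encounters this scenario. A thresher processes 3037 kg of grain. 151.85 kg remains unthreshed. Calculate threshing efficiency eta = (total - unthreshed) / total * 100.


eta = (total - unthreshed) / total * 100
    = (3037 - 151.85) / 3037 * 100
    = 2885.15 / 3037 * 100
    = 95%


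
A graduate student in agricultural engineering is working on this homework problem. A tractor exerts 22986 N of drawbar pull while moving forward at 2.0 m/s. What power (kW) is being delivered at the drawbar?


P = F * v / 1000
  = 22986 * 2.0 / 1000
  = 45972 / 1000
  = 45.97 kW


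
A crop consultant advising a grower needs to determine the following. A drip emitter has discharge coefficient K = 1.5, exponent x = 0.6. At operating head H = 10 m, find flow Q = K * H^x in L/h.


Q = K * H^x
  = 1.5 * 10^0.6
  = 1.5 * 3.9811
  = 5.97 L/h


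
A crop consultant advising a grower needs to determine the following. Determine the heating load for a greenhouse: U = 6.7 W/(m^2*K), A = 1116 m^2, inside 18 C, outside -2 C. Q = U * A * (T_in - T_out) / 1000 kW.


dT = 18 - (-2) = 20 K
Q = U * A * dT
  = 6.7 * 1116 * 20
  = 149544 W = 149.54 kW


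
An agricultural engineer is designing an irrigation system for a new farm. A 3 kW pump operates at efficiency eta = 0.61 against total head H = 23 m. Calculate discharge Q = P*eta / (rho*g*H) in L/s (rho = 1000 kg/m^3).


Q = (P * 1000 * eta) / (rho * g * H)
  = (3 * 1000 * 0.61) / (1000 * 9.81 * 23)
  = 1830 / 225630
  = 0.00811 m^3/s = 8.11 L/s


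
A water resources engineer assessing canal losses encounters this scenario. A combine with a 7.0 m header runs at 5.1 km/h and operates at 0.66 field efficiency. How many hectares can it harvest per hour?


C = w * v * eta_f / 10
  = 7.0 * 5.1 * 0.66 / 10
  = 23.56 / 10
  = 2.36 ha/h


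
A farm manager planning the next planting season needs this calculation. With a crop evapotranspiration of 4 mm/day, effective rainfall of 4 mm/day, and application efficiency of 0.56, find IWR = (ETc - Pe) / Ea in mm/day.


IWR = (ETc - Pe) / Ea
    = (4 - 4) / 0.56
    = 0 / 0.56
    = 0 mm/day


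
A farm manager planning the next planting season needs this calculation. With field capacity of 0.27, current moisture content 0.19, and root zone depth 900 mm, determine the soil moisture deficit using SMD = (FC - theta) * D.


SMD = (FC - theta) * D
    = (0.27 - 0.19) * 900
    = 0.080 * 900
    = 72 mm


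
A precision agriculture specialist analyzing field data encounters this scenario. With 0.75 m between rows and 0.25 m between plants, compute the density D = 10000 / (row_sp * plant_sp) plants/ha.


D = 10000 / (row_sp * plant_sp)
  = 10000 / (0.75 * 0.25)
  = 10000 / 0.1875
  = 53333.33 plants/ha


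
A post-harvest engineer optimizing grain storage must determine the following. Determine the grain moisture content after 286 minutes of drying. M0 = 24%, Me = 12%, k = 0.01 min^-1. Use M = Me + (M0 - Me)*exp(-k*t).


M = Me + (M0 - Me) * e^(-k*t)
  = 12 + (24 - 12) * e^(-0.01*286)
  = 12 + 12 * e^(-2.860)
  = 12 + 12 * 0.05727
  = 12 + 0.6872
  = 12.69%


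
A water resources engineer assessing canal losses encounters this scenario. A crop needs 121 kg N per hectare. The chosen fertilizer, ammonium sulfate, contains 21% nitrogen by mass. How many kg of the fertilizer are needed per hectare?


Rate = N_required / (N_content / 100)
     = 121 / (21 / 100)
     = 121 / 0.21
     = 576.19 kg/ha


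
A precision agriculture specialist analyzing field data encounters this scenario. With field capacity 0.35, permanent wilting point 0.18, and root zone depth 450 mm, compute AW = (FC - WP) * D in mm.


AW = (FC - WP) * D
   = (0.35 - 0.18) * 450
   = 0.17 * 450
   = 76.50 mm


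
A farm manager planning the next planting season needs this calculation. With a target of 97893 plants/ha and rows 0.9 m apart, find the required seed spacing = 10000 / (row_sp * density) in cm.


spacing = 10000 / (row_sp * density)
        = 10000 / (0.9 * 97893)
        = 10000 / 88103.70
        = 0.11350 m = 11.35 cm


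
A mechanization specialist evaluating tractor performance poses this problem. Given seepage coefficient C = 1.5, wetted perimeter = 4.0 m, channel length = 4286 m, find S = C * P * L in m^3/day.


S = C * P * L
  = 1.5 * 4.0 * 4286
  = 25716 m^3/day


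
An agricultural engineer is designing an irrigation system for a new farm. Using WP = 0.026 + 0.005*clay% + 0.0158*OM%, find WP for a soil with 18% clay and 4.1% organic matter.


WP = 0.026 + 0.005*18 + 0.0158*4.1
   = 0.026 + 0.0900 + 0.0648
   = 0.1808


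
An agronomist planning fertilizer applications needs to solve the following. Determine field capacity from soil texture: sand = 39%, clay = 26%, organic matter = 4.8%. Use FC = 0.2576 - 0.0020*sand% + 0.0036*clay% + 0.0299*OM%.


FC = 0.2576 - 0.0020*39 + 0.0036*26 + 0.0299*4.8
   = 0.2576 - 0.0780 + 0.0936 + 0.1435
   = 0.4167


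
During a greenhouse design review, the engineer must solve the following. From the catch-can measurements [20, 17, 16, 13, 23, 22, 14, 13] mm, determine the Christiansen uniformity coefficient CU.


xbar = 138 / 8 = 17.250
sum|xi - xbar| = 26.500
CU = 100 * (1 - 26.500 / (8 * 17.250))
   = 100 * (1 - 0.1920)
   = 80.80%


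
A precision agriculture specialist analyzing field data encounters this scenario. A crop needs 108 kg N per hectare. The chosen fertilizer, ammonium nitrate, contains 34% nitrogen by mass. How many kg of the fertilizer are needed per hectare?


Rate = N_required / (N_content / 100)
     = 108 / (34 / 100)
     = 108 / 0.34
     = 317.65 kg/ha


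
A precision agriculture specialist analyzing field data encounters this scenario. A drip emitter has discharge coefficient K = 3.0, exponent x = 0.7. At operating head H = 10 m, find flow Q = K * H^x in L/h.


Q = K * H^x
  = 3.0 * 10^0.7
  = 3.0 * 5.0119
  = 15.04 L/h


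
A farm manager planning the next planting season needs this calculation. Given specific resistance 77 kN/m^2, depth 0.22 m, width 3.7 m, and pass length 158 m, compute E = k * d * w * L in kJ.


E = k * d * w * L
  = 77 * 0.22 * 3.7 * 158
  = 9903.12 kJ


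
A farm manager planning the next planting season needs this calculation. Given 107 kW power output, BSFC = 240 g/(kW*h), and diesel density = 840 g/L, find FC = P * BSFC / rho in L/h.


FC = P * BSFC / rho_fuel
   = 107 * 240 / 840
   = 25680 / 840
   = 30.57 L/h


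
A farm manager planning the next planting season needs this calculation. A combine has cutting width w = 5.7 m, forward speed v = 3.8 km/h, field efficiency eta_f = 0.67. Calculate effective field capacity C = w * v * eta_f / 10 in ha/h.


C = w * v * eta_f / 10
  = 5.7 * 3.8 * 0.67 / 10
  = 14.51 / 10
  = 1.45 ha/h


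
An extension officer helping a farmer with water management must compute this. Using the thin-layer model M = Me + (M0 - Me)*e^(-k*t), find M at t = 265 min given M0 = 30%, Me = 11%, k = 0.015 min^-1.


M = Me + (M0 - Me) * e^(-k*t)
  = 11 + (30 - 11) * e^(-0.015*265)
  = 11 + 19 * e^(-3.975)
  = 11 + 19 * 0.01878
  = 11 + 0.3568
  = 11.36%


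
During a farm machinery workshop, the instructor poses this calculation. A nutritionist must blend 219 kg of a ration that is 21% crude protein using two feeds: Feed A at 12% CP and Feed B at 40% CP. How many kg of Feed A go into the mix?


parts_A = CP_b - target = 40 - 21 = 19
parts_B = target - CP_a = 21 - 12 = 9
total_parts = 19 + 9 = 28
Feed A = 219 * 19 / 28 = 148.61 kg
Feed B = 219 * 9 / 28 = 70.39 kg

148.61 kg


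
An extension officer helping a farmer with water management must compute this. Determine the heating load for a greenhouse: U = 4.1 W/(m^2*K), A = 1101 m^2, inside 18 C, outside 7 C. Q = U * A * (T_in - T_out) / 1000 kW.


dT = 18 - (7) = 11 K
Q = U * A * dT
  = 4.1 * 1101 * 11
  = 49655.10 W = 49.66 kW


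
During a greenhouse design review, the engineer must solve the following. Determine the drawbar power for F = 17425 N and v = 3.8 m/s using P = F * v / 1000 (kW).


P = F * v / 1000
  = 17425 * 3.8 / 1000
  = 66215 / 1000
  = 66.22 kW


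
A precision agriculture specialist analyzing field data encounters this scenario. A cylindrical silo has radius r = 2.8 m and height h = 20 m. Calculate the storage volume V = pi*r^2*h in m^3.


V = pi * r^2 * h
  = pi * 2.8^2 * 20
  = pi * 7.84 * 20
  = 492.60 m^3


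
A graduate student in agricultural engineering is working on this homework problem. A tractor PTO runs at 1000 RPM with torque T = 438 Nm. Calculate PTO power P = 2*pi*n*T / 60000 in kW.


P = 2*pi*n*T / 60000
  = 2*pi * 1000 * 438 / 60000
  = 2752035.16 / 60000
  = 45.87 kW


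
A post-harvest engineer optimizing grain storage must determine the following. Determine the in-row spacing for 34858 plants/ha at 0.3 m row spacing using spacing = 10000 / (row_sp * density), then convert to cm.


spacing = 10000 / (row_sp * density)
        = 10000 / (0.3 * 34858)
        = 10000 / 10457.40
        = 0.95626 m = 95.63 cm


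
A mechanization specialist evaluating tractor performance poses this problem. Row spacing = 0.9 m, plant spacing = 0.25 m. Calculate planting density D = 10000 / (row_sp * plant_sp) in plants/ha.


D = 10000 / (row_sp * plant_sp)
  = 10000 / (0.9 * 0.25)
  = 10000 / 0.2250
  = 44444.44 plants/ha


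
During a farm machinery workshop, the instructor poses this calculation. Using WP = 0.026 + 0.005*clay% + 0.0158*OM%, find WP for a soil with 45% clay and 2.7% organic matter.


WP = 0.026 + 0.005*45 + 0.0158*2.7
   = 0.026 + 0.2250 + 0.0427
   = 0.2937


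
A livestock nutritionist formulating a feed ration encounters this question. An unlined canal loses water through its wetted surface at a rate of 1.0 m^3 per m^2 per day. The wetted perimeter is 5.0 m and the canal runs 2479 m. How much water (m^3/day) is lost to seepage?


S = C * P * L
  = 1.0 * 5.0 * 2479
  = 12395 m^3/day


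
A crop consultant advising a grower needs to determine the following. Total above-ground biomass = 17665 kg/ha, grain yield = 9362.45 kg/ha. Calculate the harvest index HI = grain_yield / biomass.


HI = grain_yield / biomass
   = 9362.45 / 17665
   = 0.53


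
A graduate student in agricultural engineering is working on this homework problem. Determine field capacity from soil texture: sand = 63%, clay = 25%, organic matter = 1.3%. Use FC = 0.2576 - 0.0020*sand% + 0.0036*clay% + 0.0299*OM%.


FC = 0.2576 - 0.0020*63 + 0.0036*25 + 0.0299*1.3
   = 0.2576 - 0.1260 + 0.0900 + 0.0389
   = 0.2605


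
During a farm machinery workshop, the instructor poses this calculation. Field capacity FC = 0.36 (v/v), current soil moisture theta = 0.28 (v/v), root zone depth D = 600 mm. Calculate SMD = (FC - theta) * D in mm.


SMD = (FC - theta) * D
    = (0.36 - 0.28) * 600
    = 0.080 * 600
    = 48 mm


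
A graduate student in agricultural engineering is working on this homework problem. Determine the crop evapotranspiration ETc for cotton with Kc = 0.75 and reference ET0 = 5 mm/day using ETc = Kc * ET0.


ETc = Kc * ET0
    = 0.75 * 5
    = 3.75 mm/day


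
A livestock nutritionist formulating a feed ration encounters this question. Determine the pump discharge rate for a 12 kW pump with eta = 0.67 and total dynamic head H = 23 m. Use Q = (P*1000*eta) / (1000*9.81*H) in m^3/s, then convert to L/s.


Q = (P * 1000 * eta) / (rho * g * H)
  = (12 * 1000 * 0.67) / (1000 * 9.81 * 23)
  = 8040 / 225630
  = 0.03563 m^3/s = 35.63 L/s


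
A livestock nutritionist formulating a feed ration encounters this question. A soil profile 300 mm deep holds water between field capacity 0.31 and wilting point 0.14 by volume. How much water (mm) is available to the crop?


AW = (FC - WP) * D
   = (0.31 - 0.14) * 300
   = 0.17 * 300
   = 51 mm


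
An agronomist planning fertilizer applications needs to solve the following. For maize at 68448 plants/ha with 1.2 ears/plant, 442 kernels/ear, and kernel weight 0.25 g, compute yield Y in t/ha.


Y = density * ears * kernels * kw
  = 68448 * 1.2 * 442 * 0.25 g/ha
  = 9076204.80 g/ha
  = 9076.20 kg/ha = 9.08 t/ha


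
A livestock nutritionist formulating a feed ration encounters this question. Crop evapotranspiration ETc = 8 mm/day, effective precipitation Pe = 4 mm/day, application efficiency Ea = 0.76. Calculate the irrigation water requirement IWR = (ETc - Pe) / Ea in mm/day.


IWR = (ETc - Pe) / Ea
    = (8 - 4) / 0.76
    = 4 / 0.76
    = 5.26 mm/day


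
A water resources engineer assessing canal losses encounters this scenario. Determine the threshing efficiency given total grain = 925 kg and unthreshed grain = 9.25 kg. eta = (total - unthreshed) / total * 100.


eta = (total - unthreshed) / total * 100
    = (925 - 9.25) / 925 * 100
    = 915.75 / 925 * 100
    = 99%


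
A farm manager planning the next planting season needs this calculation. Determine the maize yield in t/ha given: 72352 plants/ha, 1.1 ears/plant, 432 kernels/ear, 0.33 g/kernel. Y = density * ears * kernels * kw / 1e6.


Y = density * ears * kernels * kw
  = 72352 * 1.1 * 432 * 0.33 g/ha
  = 11345951.23 g/ha
  = 11345.95 kg/ha = 11.35 t/ha


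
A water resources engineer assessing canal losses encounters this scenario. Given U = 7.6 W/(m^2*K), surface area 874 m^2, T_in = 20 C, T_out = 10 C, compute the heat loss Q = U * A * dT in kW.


dT = 20 - (10) = 10 K
Q = U * A * dT
  = 7.6 * 874 * 10
  = 66424 W = 66.42 kW


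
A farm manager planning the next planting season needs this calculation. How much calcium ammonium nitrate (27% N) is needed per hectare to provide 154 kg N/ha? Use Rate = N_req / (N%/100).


Rate = N_required / (N_content / 100)
     = 154 / (27 / 100)
     = 154 / 0.27
     = 570.37 kg/ha


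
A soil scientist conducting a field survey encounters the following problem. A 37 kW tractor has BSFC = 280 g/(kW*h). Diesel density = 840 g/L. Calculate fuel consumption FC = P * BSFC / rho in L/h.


FC = P * BSFC / rho_fuel
   = 37 * 280 / 840
   = 10360 / 840
   = 12.33 L/h


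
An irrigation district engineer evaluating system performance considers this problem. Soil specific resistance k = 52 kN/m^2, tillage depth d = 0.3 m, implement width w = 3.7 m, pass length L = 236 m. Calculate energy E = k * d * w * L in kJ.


E = k * d * w * L
  = 52 * 0.3 * 3.7 * 236
  = 13621.92 kJ


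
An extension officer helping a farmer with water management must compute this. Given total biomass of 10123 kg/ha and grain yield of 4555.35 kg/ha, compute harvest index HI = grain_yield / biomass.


HI = grain_yield / biomass
   = 4555.35 / 10123
   = 0.45


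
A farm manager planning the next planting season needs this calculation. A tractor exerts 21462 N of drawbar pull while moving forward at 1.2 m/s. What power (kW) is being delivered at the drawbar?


P = F * v / 1000
  = 21462 * 1.2 / 1000
  = 25754.40 / 1000
  = 25.75 kW


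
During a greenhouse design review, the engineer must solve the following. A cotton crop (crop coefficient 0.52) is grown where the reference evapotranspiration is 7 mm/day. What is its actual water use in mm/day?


ETc = Kc * ET0
    = 0.52 * 7
    = 3.64 mm/day


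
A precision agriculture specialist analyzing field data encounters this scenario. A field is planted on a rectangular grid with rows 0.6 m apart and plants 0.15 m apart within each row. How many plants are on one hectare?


D = 10000 / (row_sp * plant_sp)
  = 10000 / (0.6 * 0.15)
  = 10000 / 0.0900
  = 111111.11 plants/ha


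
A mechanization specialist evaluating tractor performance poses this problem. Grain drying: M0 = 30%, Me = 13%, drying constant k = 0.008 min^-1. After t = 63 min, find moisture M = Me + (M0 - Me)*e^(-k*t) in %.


M = Me + (M0 - Me) * e^(-k*t)
  = 13 + (30 - 13) * e^(-0.008*63)
  = 13 + 17 * e^(-0.504)
  = 13 + 17 * 0.60411
  = 13 + 10.2699
  = 23.27%


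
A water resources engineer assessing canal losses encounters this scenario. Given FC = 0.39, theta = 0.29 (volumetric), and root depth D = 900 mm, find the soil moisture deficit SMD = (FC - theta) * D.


SMD = (FC - theta) * D
    = (0.39 - 0.29) * 900
    = 0.100 * 900
    = 90 mm


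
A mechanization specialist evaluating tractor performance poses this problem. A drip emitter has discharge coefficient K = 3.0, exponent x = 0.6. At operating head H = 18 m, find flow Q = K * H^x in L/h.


Q = K * H^x
  = 3.0 * 18^0.6
  = 3.0 * 5.6645
  = 16.99 L/h


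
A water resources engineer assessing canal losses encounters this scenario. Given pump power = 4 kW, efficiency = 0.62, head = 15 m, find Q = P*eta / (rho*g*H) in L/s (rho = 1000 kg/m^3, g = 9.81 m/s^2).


Q = (P * 1000 * eta) / (rho * g * H)
  = (4 * 1000 * 0.62) / (1000 * 9.81 * 15)
  = 2480 / 147150
  = 0.01685 m^3/s = 16.85 L/s


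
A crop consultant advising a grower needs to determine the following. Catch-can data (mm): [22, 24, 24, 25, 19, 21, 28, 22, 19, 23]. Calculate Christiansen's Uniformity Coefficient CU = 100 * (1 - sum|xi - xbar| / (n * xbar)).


xbar = 227 / 10 = 22.700
sum|xi - xbar| = 21
CU = 100 * (1 - 21 / (10 * 22.700))
   = 100 * (1 - 0.0925)
   = 90.75%


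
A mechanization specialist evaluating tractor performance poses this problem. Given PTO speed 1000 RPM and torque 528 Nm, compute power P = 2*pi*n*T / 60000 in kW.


P = 2*pi*n*T / 60000
  = 2*pi * 1000 * 528 / 60000
  = 3317521.84 / 60000
  = 55.29 kW


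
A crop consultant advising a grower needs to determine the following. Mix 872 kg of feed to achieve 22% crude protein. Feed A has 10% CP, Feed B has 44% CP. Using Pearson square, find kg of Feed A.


parts_A = CP_b - target = 44 - 22 = 22
parts_B = target - CP_a = 22 - 10 = 12
total_parts = 22 + 12 = 34
Feed A = 872 * 22 / 34 = 564.24 kg
Feed B = 872 * 12 / 34 = 307.76 kg

564.24 kg


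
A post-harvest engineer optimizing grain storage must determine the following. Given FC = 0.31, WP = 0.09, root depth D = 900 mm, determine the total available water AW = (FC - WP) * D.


AW = (FC - WP) * D
   = (0.31 - 0.09) * 900
   = 0.22 * 900
   = 198 mm


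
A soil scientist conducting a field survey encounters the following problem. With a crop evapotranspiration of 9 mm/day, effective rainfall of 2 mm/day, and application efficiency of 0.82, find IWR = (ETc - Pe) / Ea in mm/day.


IWR = (ETc - Pe) / Ea
    = (9 - 2) / 0.82
    = 7 / 0.82
    = 8.54 mm/day


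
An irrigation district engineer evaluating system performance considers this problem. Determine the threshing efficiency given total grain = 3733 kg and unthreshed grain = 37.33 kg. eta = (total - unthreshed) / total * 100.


eta = (total - unthreshed) / total * 100
    = (3733 - 37.33) / 3733 * 100
    = 3695.67 / 3733 * 100
    = 99%


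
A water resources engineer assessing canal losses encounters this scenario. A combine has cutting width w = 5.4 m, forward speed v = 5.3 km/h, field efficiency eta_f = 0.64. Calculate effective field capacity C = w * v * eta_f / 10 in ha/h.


C = w * v * eta_f / 10
  = 5.4 * 5.3 * 0.64 / 10
  = 18.32 / 10
  = 1.83 ha/h


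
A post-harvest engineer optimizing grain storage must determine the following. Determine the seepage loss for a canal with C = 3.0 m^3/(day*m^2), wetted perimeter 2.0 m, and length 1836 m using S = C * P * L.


S = C * P * L
  = 3.0 * 2.0 * 1836
  = 11016 m^3/day


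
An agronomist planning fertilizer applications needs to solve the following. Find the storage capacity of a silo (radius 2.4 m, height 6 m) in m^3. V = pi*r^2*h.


V = pi * r^2 * h
  = pi * 2.4^2 * 6
  = pi * 5.76 * 6
  = 108.57 m^3


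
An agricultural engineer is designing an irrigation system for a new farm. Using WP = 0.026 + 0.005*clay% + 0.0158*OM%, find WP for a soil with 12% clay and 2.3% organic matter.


WP = 0.026 + 0.005*12 + 0.0158*2.3
   = 0.026 + 0.0600 + 0.0363
   = 0.1223


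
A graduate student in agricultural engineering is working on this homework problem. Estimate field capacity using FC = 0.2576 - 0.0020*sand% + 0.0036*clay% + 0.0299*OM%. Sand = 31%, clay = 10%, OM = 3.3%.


FC = 0.2576 - 0.0020*31 + 0.0036*10 + 0.0299*3.3
   = 0.2576 - 0.0620 + 0.0360 + 0.0987
   = 0.3303


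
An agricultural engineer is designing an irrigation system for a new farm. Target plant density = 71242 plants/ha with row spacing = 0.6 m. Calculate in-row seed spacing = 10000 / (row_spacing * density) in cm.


spacing = 10000 / (row_sp * density)
        = 10000 / (0.6 * 71242)
        = 10000 / 42745.20
        = 0.23394 m = 23.39 cm


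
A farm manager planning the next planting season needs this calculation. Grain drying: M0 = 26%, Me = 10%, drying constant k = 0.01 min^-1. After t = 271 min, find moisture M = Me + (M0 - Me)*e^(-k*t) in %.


M = Me + (M0 - Me) * e^(-k*t)
  = 10 + (26 - 10) * e^(-0.01*271)
  = 10 + 16 * e^(-2.710)
  = 10 + 16 * 0.06654
  = 10 + 1.0646
  = 11.06%


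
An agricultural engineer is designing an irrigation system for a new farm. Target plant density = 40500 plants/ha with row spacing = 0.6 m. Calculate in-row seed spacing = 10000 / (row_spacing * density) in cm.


spacing = 10000 / (row_sp * density)
        = 10000 / (0.6 * 40500)
        = 10000 / 24300
        = 0.41152 m = 41.15 cm


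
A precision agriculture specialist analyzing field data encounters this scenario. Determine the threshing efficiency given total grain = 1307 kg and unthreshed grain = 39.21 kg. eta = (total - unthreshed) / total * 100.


eta = (total - unthreshed) / total * 100
    = (1307 - 39.21) / 1307 * 100
    = 1267.79 / 1307 * 100
    = 97%


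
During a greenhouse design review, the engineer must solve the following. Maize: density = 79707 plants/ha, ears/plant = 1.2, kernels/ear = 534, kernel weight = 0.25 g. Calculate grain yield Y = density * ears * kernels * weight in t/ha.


Y = density * ears * kernels * kw
  = 79707 * 1.2 * 534 * 0.25 g/ha
  = 12769061.40 g/ha
  = 12769.06 kg/ha = 12.77 t/ha


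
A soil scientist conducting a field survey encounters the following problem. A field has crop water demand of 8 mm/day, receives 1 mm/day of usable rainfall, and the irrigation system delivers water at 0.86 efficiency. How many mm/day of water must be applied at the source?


IWR = (ETc - Pe) / Ea
    = (8 - 1) / 0.86
    = 7 / 0.86
    = 8.14 mm/day


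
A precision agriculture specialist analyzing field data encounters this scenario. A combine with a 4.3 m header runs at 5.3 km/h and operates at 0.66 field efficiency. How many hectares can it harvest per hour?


C = w * v * eta_f / 10
  = 4.3 * 5.3 * 0.66 / 10
  = 15.04 / 10
  = 1.50 ha/h


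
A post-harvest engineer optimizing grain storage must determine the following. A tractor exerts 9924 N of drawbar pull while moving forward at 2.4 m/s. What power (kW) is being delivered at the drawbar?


P = F * v / 1000
  = 9924 * 2.4 / 1000
  = 23817.60 / 1000
  = 23.82 kW


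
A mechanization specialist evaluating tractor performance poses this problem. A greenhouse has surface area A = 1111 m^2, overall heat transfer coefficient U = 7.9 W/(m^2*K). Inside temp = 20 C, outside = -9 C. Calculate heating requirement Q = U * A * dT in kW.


dT = 20 - (-9) = 29 K
Q = U * A * dT
  = 7.9 * 1111 * 29
  = 254530.10 W = 254.53 kW


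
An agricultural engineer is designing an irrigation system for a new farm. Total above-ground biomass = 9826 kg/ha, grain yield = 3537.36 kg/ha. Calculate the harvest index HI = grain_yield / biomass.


HI = grain_yield / biomass
   = 3537.36 / 9826
   = 0.36
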